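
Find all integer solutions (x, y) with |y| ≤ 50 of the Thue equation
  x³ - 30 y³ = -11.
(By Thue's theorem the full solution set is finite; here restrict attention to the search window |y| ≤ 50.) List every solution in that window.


The equation is x³ - 30y³ = -11. For fixed y, x³ = 30·y³ − 11, so a solution requires the RHS to be a perfect cube.
Strategy: iterate y from -50 to 50, compute RHS = 30·y³ − 11, and check whether it is a (positive or negative) perfect cube.
Check small values of y:
  y = 0: RHS = -11 is not a perfect cube.
  y = 1: RHS = 19 is not a perfect cube.
  y = -1: RHS = -41 is not a perfect cube.
  y = 2: RHS = 229 is not a perfect cube.
  y = -2: RHS = -251 is not a perfect cube.
  y = 3: RHS = 799 is not a perfect cube.
  y = -3: RHS = -821 is not a perfect cube.
Continuing the search up to |y| = 50 finds no solutions either.
No (x, y) in the scanned range satisfies the equation.

No integer solutions with |y| ≤ 50.


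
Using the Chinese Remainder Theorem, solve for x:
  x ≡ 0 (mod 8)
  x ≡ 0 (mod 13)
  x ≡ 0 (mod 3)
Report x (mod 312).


Moduli 8, 13, 3 are pairwise coprime; by CRT there is a unique solution modulo M = 8 · 13 · 3 = 312.
Solve pairwise, accumulating the modulus:
  Start with x ≡ 0 (mod 8).
  Combine with x ≡ 0 (mod 13): since gcd(8, 13) = 1, we get a unique residue mod 104.
    Write x = 0 + 8·t and substitute into x ≡ 0 (mod 13): 8·t ≡ 0 − 0 = 0 (mod 13).
    The inverse of 8 mod 13 is 5 (since 8·5 = 40 = 3·13 + 1), so t ≡ 5·0 = 0 ≡ 0 (mod 13).
    Then x = 0 + 8·0 = 0, valid modulo lcm(8, 13) = 104: x ≡ 0 (mod 104).
  Combine with x ≡ 0 (mod 3): since gcd(104, 3) = 1, we get a unique residue mod 312.
    Write x = 0 + 104·t and substitute into x ≡ 0 (mod 3): 104·t ≡ 0 − 0 = 0 (mod 3).
    Reduce coefficients mod 3: 2·t ≡ 0 (mod 3).
    The inverse of 2 mod 3 is 2 (since 2·2 = 4 = 1·3 + 1), so t ≡ 2·0 = 0 ≡ 0 (mod 3).
    Then x = 0 + 104·0 = 0, valid modulo lcm(104, 3) = 312: x ≡ 0 (mod 312).
Verify: 0 mod 8 = 0 ✓, 0 mod 13 = 0 ✓, 0 mod 3 = 0 ✓.

x ≡ 0 (mod 312).


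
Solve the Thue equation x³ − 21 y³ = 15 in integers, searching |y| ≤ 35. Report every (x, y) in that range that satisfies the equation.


The equation is x³ - 21y³ = 15. For fixed y, x³ = 21·y³ + 15, so a solution requires the RHS to be a perfect cube.
Strategy: iterate y from -35 to 35, compute RHS = 21·y³ + 15, and check whether it is a (positive or negative) perfect cube.
Check small values of y:
  y = 0: RHS = 15 is not a perfect cube.
  y = 1: RHS = 36 is not a perfect cube.
  y = -1: RHS = -6 is not a perfect cube.
  y = 2: RHS = 183 is not a perfect cube.
  y = -2: RHS = -153 is not a perfect cube.
  y = 3: RHS = 582 is not a perfect cube.
  y = -3: RHS = -552 is not a perfect cube.
Continuing the search up to |y| = 35 finds no solutions either.
No (x, y) in the scanned range satisfies the equation.

No integer solutions with |y| ≤ 35.


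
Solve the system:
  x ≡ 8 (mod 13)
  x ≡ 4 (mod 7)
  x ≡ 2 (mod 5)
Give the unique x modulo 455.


Moduli 13, 7, 5 are pairwise coprime; by CRT there is a unique solution modulo M = 13 · 7 · 5 = 455.
Solve pairwise, accumulating the modulus:
  Start with x ≡ 8 (mod 13).
  Combine with x ≡ 4 (mod 7): since gcd(13, 7) = 1, we get a unique residue mod 91.
    Write x = 8 + 13·t and substitute into x ≡ 4 (mod 7): 13·t ≡ 4 − 8 = -4 (mod 7).
    Reduce coefficients mod 7: 6·t ≡ 3 (mod 7).
    The inverse of 6 mod 7 is 6 (since 6·6 = 36 = 5·7 + 1), so t ≡ 6·3 = 18 ≡ 4 (mod 7).
    Then x = 8 + 13·4 = 60, valid modulo lcm(13, 7) = 91: x ≡ 60 (mod 91).
  Combine with x ≡ 2 (mod 5): since gcd(91, 5) = 1, we get a unique residue mod 455.
    Write x = 60 + 91·t and substitute into x ≡ 2 (mod 5): 91·t ≡ 2 − 60 = -58 (mod 5).
    Reduce coefficients mod 5: 1·t ≡ 2 (mod 5).
    So t ≡ 2 (mod 5).
    Then x = 60 + 91·2 = 242, valid modulo lcm(91, 5) = 455: x ≡ 242 (mod 455).
Verify: 242 mod 13 = 8 ✓, 242 mod 7 = 4 ✓, 242 mod 5 = 2 ✓.

x ≡ 242 (mod 455).


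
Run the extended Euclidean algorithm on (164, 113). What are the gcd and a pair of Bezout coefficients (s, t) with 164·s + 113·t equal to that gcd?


Euclidean algorithm on (164, 113) — divide until remainder is 0:
  164 = 1 · 113 + 51
  113 = 2 · 51 + 11
  51 = 4 · 11 + 7
  11 = 1 · 7 + 4
  7 = 1 · 4 + 3
  4 = 1 · 3 + 1
  3 = 3 · 1 + 0
gcd(164, 113) = 1.
Track Bezout coefficients alongside the remainders: start with r₀ = 164 = a·1 + b·0 (s = 1, t = 0) and r₁ = 113 = a·0 + b·1 (s = 0, t = 1); each new remainder r_{k+1} = r_{k-1} − q_k·r_k inherits s_{k+1} = s_{k-1} − q_k·s_k, t_{k+1} = t_{k-1} − q_k·t_k, so r_k = a·s_k + b·t_k at every step:
  q = 1: r = 51, s = 1 − 1·0 = 1, t = 0 − 1·1 = -1  (check: 164·1 + 113·(-1) = 51)
  q = 2: r = 11, s = 0 − 2·1 = -2, t = 1 − 2·(-1) = 3  (check: 164·(-2) + 113·3 = 11)
  q = 4: r = 7, s = 1 − 4·(-2) = 9, t = -1 − 4·3 = -13  (check: 164·9 + 113·(-13) = 7)
  q = 1: r = 4, s = -2 − 1·9 = -11, t = 3 − 1·(-13) = 16  (check: 164·(-11) + 113·16 = 4)
  q = 1: r = 3, s = 9 − 1·(-11) = 20, t = -13 − 1·16 = -29  (check: 164·20 + 113·(-29) = 3)
  q = 1: r = 1, s = -11 − 1·20 = -31, t = 16 − 1·(-29) = 45  (check: 164·(-31) + 113·45 = 1)
The row with r = 1 (the gcd) gives the Bezout coefficients s = -31, t = 45.
Result: 164 · (-31) + 113 · (45) = 1.

gcd(164, 113) = 1; s = -31, t = 45 (check: 164·(-31) + 113·45 = 1).


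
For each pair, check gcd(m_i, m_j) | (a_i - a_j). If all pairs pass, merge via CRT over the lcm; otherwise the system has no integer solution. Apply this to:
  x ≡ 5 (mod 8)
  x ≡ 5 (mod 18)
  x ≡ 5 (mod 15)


Moduli 8, 18, 15 are not pairwise coprime, so CRT works modulo lcm(m_i) when all pairwise compatibility conditions hold.
Pairwise compatibility: gcd(m_i, m_j) must divide a_i - a_j for every pair.
Merge one congruence at a time:
  Start: x ≡ 5 (mod 8).
  Combine with x ≡ 5 (mod 18): gcd(8, 18) = 2; 5 - 5 = 0, which IS divisible by 2, so compatible.
    Write x = 5 + 8·t and substitute into x ≡ 5 (mod 18): 8·t ≡ 5 − 5 = 0 (mod 18).
    Divide the congruence (and modulus) by g = 2: 4·t ≡ 0 (mod 9).
    The inverse of 4 mod 9 is 7 (since 4·7 = 28 = 3·9 + 1), so t ≡ 7·0 = 0 ≡ 0 (mod 9).
    Then x = 5 + 8·0 = 5, valid modulo lcm(8, 18) = 72: x ≡ 5 (mod 72).
  Combine with x ≡ 5 (mod 15): gcd(72, 15) = 3; 5 - 5 = 0, which IS divisible by 3, so compatible.
    Write x = 5 + 72·t and substitute into x ≡ 5 (mod 15): 72·t ≡ 5 − 5 = 0 (mod 15).
    Divide the congruence (and modulus) by g = 3: 24·t ≡ 0 (mod 5).
    Reduce coefficients mod 5: 4·t ≡ 0 (mod 5).
    The inverse of 4 mod 5 is 4 (since 4·4 = 16 = 3·5 + 1), so t ≡ 4·0 = 0 ≡ 0 (mod 5).
    Then x = 5 + 72·0 = 5, valid modulo lcm(72, 15) = 360: x ≡ 5 (mod 360).
Verify: 5 mod 8 = 5, 5 mod 18 = 5, 5 mod 15 = 5.

x ≡ 5 (mod 360).


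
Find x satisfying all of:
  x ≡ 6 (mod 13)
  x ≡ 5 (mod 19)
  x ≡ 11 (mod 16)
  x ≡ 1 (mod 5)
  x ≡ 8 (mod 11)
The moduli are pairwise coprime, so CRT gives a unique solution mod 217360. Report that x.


Product of moduli M = 13 · 19 · 16 · 5 · 11 = 217360.
Merge one congruence at a time:
  Start: x ≡ 6 (mod 13).
  Combine with x ≡ 5 (mod 19); new modulus lcm = 247.
    Write x = 6 + 13·t and substitute into x ≡ 5 (mod 19): 13·t ≡ 5 − 6 = -1 (mod 19).
    Reduce coefficients mod 19: 13·t ≡ 18 (mod 19).
    The inverse of 13 mod 19 is 3 (since 13·3 = 39 = 2·19 + 1), so t ≡ 3·18 = 54 ≡ 16 (mod 19).
    Then x = 6 + 13·16 = 214, valid modulo lcm(13, 19) = 247: x ≡ 214 (mod 247).
  Combine with x ≡ 11 (mod 16); new modulus lcm = 3952.
    Write x = 214 + 247·t and substitute into x ≡ 11 (mod 16): 247·t ≡ 11 − 214 = -203 (mod 16).
    Reduce coefficients mod 16: 7·t ≡ 5 (mod 16).
    The inverse of 7 mod 16 is 7 (since 7·7 = 49 = 3·16 + 1), so t ≡ 7·5 = 35 ≡ 3 (mod 16).
    Then x = 214 + 247·3 = 955, valid modulo lcm(247, 16) = 3952: x ≡ 955 (mod 3952).
  Combine with x ≡ 1 (mod 5); new modulus lcm = 19760.
    Write x = 955 + 3952·t and substitute into x ≡ 1 (mod 5): 3952·t ≡ 1 − 955 = -954 (mod 5).
    Reduce coefficients mod 5: 2·t ≡ 1 (mod 5).
    The inverse of 2 mod 5 is 3 (since 2·3 = 6 = 1·5 + 1), so t ≡ 3·1 = 3 ≡ 3 (mod 5).
    Then x = 955 + 3952·3 = 12811, valid modulo lcm(3952, 5) = 19760: x ≡ 12811 (mod 19760).
  Combine with x ≡ 8 (mod 11); new modulus lcm = 217360.
    Write x = 12811 + 19760·t and substitute into x ≡ 8 (mod 11): 19760·t ≡ 8 − 12811 = -12803 (mod 11).
    Reduce coefficients mod 11: 4·t ≡ 1 (mod 11).
    The inverse of 4 mod 11 is 3 (since 4·3 = 12 = 1·11 + 1), so t ≡ 3·1 = 3 ≡ 3 (mod 11).
    Then x = 12811 + 19760·3 = 72091, valid modulo lcm(19760, 11) = 217360: x ≡ 72091 (mod 217360).
Verify against each original: 72091 mod 13 = 6, 72091 mod 19 = 5, 72091 mod 16 = 11, 72091 mod 5 = 1, 72091 mod 11 = 8.

x ≡ 72091 (mod 217360).


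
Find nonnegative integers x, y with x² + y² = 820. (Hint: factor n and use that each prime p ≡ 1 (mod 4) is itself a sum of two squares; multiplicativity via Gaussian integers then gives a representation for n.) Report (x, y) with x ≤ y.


Step 1: Factor n = 820 = 2^2 · 5 · 41.
Step 2: Check the mod-4 condition on each prime factor: 2 = 2 (special); 5 ≡ 1 (mod 4), exponent 1; 41 ≡ 1 (mod 4), exponent 1.
All primes ≡ 3 (mod 4) appear to even exponent (or don't appear), so by the two-squares theorem n IS expressible as a sum of two squares.
Step 3: Build a representation. Group n = k² · m with k = 2 and m = 5 · 41 = 205 (a product of primes ≡ 1 (mod 4)); a representation of m scales to one of n via (k·x)² + (k·y)² = k²(x² + y²). Each prime p ≡ 1 (mod 4) is itself a sum of two squares; find a² by testing p − a² for a perfect square:
  5: 5 − 1² = 4 = 2² ⇒ 5 = 1² + 2².
  41: 41 − 1² = 40, 41 − 2² = 37, 41 − 3² = 32, 41 − 4² = 25 = 5² ⇒ 41 = 4² + 5².
  Combine using the Brahmagupta–Fibonacci identity (a² + b²)(c² + d²) = (ac − bd)² + (ad + bc)² = (ac + bd)² + (ad − bc)²:
  5 · 41 = 205: from (1² + 2²)(4² + 5²), take (1·4 − 2·5, 1·5 + 2·4) = (4 − 10, 5 + 8) = (-6, 13); dropping signs (only squares matter) gives (6, 13); check 6² + 13² = 36 + 169 = 205 ✓.
  Scale by k = 2: (2·6, 2·13) = (12, 26).
Step 4: Order so x ≤ y and verify: 12² + 26² = 144 + 676 = 820 = n. ✓

n = 820 = 12² + 26² (one valid representation with x ≤ y).


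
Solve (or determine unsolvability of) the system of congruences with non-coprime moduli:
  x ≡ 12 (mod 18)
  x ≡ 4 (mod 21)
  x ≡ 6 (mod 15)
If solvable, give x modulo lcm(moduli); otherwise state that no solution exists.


Moduli 18, 21, 15 are not pairwise coprime, so CRT works modulo lcm(m_i) when all pairwise compatibility conditions hold.
Pairwise compatibility: gcd(m_i, m_j) must divide a_i - a_j for every pair.
Merge one congruence at a time:
  Start: x ≡ 12 (mod 18).
  Combine with x ≡ 4 (mod 21): gcd(18, 21) = 3, and 4 - 12 = -8 is NOT divisible by 3.
    ⇒ system is inconsistent (no integer solution).

No solution (the system is inconsistent).


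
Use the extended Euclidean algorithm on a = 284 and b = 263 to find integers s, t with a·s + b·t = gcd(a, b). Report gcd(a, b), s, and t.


Euclidean algorithm on (284, 263) — divide until remainder is 0:
  284 = 1 · 263 + 21
  263 = 12 · 21 + 11
  21 = 1 · 11 + 10
  11 = 1 · 10 + 1
  10 = 10 · 1 + 0
gcd(284, 263) = 1.
Track Bezout coefficients alongside the remainders: start with r₀ = 284 = a·1 + b·0 (s = 1, t = 0) and r₁ = 263 = a·0 + b·1 (s = 0, t = 1); each new remainder r_{k+1} = r_{k-1} − q_k·r_k inherits s_{k+1} = s_{k-1} − q_k·s_k, t_{k+1} = t_{k-1} − q_k·t_k, so r_k = a·s_k + b·t_k at every step:
  q = 1: r = 21, s = 1 − 1·0 = 1, t = 0 − 1·1 = -1  (check: 284·1 + 263·(-1) = 21)
  q = 12: r = 11, s = 0 − 12·1 = -12, t = 1 − 12·(-1) = 13  (check: 284·(-12) + 263·13 = 11)
  q = 1: r = 10, s = 1 − 1·(-12) = 13, t = -1 − 1·13 = -14  (check: 284·13 + 263·(-14) = 10)
  q = 1: r = 1, s = -12 − 1·13 = -25, t = 13 − 1·(-14) = 27  (check: 284·(-25) + 263·27 = 1)
The row with r = 1 (the gcd) gives the Bezout coefficients s = -25, t = 27.
Result: 284 · (-25) + 263 · (27) = 1.

gcd(284, 263) = 1; s = -25, t = 27 (check: 284·(-25) + 263·27 = 1).


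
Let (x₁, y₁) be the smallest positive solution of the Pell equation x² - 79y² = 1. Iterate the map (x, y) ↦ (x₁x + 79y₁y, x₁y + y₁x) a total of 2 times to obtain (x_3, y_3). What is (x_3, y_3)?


Step 1: Find the fundamental solution (x₁, y₁) of x² - 79y² = 1.
  Expand √79 as a continued fraction. a₀ = ⌊√79⌋ = 8; iterate m_{k+1} = d_k·a_k − m_k, d_{k+1} = (79 − m_{k+1}²)/d_k, a_{k+1} = ⌊(a₀ + m_{k+1})/d_{k+1}⌋ (starting m₀ = 0, d₀ = 1), with convergents p_k = a_k·p_{k-1} + p_{k-2}, q_k = a_k·q_{k-1} + q_{k-2} (p₋₁ = 1, q₋₁ = 0):
  k = 0: a₀ = 8; p₀/q₀ = 8/1; p₀² − 79·q₀² = 64 − 79 = -15.
  k = 1: m = 8, d = 15, a = ⌊(8 + 8)/15⌋ = 1; p/q = (1·8 + 1)/(1·1 + 0) = 9/1; p² − 79·q² = 81 − 79 = 2.
  k = 2: m = 7, d = 2, a = ⌊(8 + 7)/2⌋ = 7; p/q = (7·9 + 8)/(7·1 + 1) = 71/8; p² − 79·q² = 5041 − 5056 = -15.
  k = 3: m = 7, d = 15, a = ⌊(8 + 7)/15⌋ = 1; p/q = (1·71 + 9)/(1·8 + 1) = 80/9; p² − 79·q² = 6400 − 6399 = 1.
  The first convergent with p² − 79·q² = 1 gives the fundamental solution (x₁, y₁) = (80, 9).
Step 2: Apply the recurrence (x_{n+1}, y_{n+1}) = (x₁x_n + 79y₁y_n, x₁y_n + y₁x_n) repeatedly.
  From (x_1, y_1) = (80, 9): x_2 = 80·80 + 79·9·9 = 12799; y_2 = 80·9 + 9·80 = 1440.
  From (x_2, y_2) = (12799, 1440): x_3 = 80·12799 + 79·9·1440 = 2047760; y_3 = 80·1440 + 9·12799 = 230391.
Step 3: Verify x_3² - 79·y_3² = 4193321017600 - 4193321017599 = 1 (should be 1). ✓

(x_1, y_1) = (80, 9); (x_3, y_3) = (2047760, 230391).


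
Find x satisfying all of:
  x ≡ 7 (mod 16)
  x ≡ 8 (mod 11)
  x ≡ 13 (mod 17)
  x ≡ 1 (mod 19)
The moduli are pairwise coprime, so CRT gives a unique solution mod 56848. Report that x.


Product of moduli M = 16 · 11 · 17 · 19 = 56848.
Merge one congruence at a time:
  Start: x ≡ 7 (mod 16).
  Combine with x ≡ 8 (mod 11); new modulus lcm = 176.
    Write x = 7 + 16·t and substitute into x ≡ 8 (mod 11): 16·t ≡ 8 − 7 = 1 (mod 11).
    Reduce coefficients mod 11: 5·t ≡ 1 (mod 11).
    The inverse of 5 mod 11 is 9 (since 5·9 = 45 = 4·11 + 1), so t ≡ 9·1 = 9 ≡ 9 (mod 11).
    Then x = 7 + 16·9 = 151, valid modulo lcm(16, 11) = 176: x ≡ 151 (mod 176).
  Combine with x ≡ 13 (mod 17); new modulus lcm = 2992.
    Write x = 151 + 176·t and substitute into x ≡ 13 (mod 17): 176·t ≡ 13 − 151 = -138 (mod 17).
    Reduce coefficients mod 17: 6·t ≡ 15 (mod 17).
    The inverse of 6 mod 17 is 3 (since 6·3 = 18 = 1·17 + 1), so t ≡ 3·15 = 45 ≡ 11 (mod 17).
    Then x = 151 + 176·11 = 2087, valid modulo lcm(176, 17) = 2992: x ≡ 2087 (mod 2992).
  Combine with x ≡ 1 (mod 19); new modulus lcm = 56848.
    Write x = 2087 + 2992·t and substitute into x ≡ 1 (mod 19): 2992·t ≡ 1 − 2087 = -2086 (mod 19).
    Reduce coefficients mod 19: 9·t ≡ 4 (mod 19).
    The inverse of 9 mod 19 is 17 (since 9·17 = 153 = 8·19 + 1), so t ≡ 17·4 = 68 ≡ 11 (mod 19).
    Then x = 2087 + 2992·11 = 34999, valid modulo lcm(2992, 19) = 56848: x ≡ 34999 (mod 56848).
Verify against each original: 34999 mod 16 = 7, 34999 mod 11 = 8, 34999 mod 17 = 13, 34999 mod 19 = 1.

x ≡ 34999 (mod 56848).


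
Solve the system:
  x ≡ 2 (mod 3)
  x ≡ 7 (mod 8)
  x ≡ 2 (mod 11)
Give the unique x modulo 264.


Moduli 3, 8, 11 are pairwise coprime; by CRT there is a unique solution modulo M = 3 · 8 · 11 = 264.
Solve pairwise, accumulating the modulus:
  Start with x ≡ 2 (mod 3).
  Combine with x ≡ 7 (mod 8): since gcd(3, 8) = 1, we get a unique residue mod 24.
    Write x = 2 + 3·t and substitute into x ≡ 7 (mod 8): 3·t ≡ 7 − 2 = 5 (mod 8).
    The inverse of 3 mod 8 is 3 (since 3·3 = 9 = 1·8 + 1), so t ≡ 3·5 = 15 ≡ 7 (mod 8).
    Then x = 2 + 3·7 = 23, valid modulo lcm(3, 8) = 24: x ≡ 23 (mod 24).
  Combine with x ≡ 2 (mod 11): since gcd(24, 11) = 1, we get a unique residue mod 264.
    Write x = 23 + 24·t and substitute into x ≡ 2 (mod 11): 24·t ≡ 2 − 23 = -21 (mod 11).
    Reduce coefficients mod 11: 2·t ≡ 1 (mod 11).
    The inverse of 2 mod 11 is 6 (since 2·6 = 12 = 1·11 + 1), so t ≡ 6·1 = 6 ≡ 6 (mod 11).
    Then x = 23 + 24·6 = 167, valid modulo lcm(24, 11) = 264: x ≡ 167 (mod 264).
Verify: 167 mod 3 = 2 ✓, 167 mod 8 = 7 ✓, 167 mod 11 = 2 ✓.

x ≡ 167 (mod 264).


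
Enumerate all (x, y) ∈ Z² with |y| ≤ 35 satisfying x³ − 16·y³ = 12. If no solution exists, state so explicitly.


The equation is x³ - 16y³ = 12. For fixed y, x³ = 16·y³ + 12, so a solution requires the RHS to be a perfect cube.
Strategy: iterate y from -35 to 35, compute RHS = 16·y³ + 12, and check whether it is a (positive or negative) perfect cube.
Check small values of y:
  y = 0: RHS = 12 is not a perfect cube.
  y = 1: RHS = 28 is not a perfect cube.
  y = -1: RHS = -4 is not a perfect cube.
  y = 2: RHS = 140 is not a perfect cube.
  y = -2: RHS = -116 is not a perfect cube.
  y = 3: RHS = 444 is not a perfect cube.
  y = -3: RHS = -420 is not a perfect cube.
Continuing the search up to |y| = 35 finds no solutions either.
No (x, y) in the scanned range satisfies the equation.

No integer solutions with |y| ≤ 35.


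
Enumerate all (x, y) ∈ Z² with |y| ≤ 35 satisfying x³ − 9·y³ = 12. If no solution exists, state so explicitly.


The equation is x³ - 9y³ = 12. For fixed y, x³ = 9·y³ + 12, so a solution requires the RHS to be a perfect cube.
Strategy: iterate y from -35 to 35, compute RHS = 9·y³ + 12, and check whether it is a (positive or negative) perfect cube.
Check small values of y:
  y = 0: RHS = 12 is not a perfect cube.
  y = 1: RHS = 21 is not a perfect cube.
  y = -1: RHS = 3 is not a perfect cube.
  y = 2: RHS = 84 is not a perfect cube.
  y = -2: RHS = -60 is not a perfect cube.
  y = 3: RHS = 255 is not a perfect cube.
  y = -3: RHS = -231 is not a perfect cube.
Continuing the search up to |y| = 35 finds no solutions either.
No (x, y) in the scanned range satisfies the equation.

No integer solutions with |y| ≤ 35.


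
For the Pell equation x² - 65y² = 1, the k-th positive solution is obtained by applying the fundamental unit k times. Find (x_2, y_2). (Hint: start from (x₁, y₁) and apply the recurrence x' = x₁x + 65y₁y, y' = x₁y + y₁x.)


Step 1: Find the fundamental solution (x₁, y₁) of x² - 65y² = 1.
  Expand √65 as a continued fraction. a₀ = ⌊√65⌋ = 8; iterate m_{k+1} = d_k·a_k − m_k, d_{k+1} = (65 − m_{k+1}²)/d_k, a_{k+1} = ⌊(a₀ + m_{k+1})/d_{k+1}⌋ (starting m₀ = 0, d₀ = 1), with convergents p_k = a_k·p_{k-1} + p_{k-2}, q_k = a_k·q_{k-1} + q_{k-2} (p₋₁ = 1, q₋₁ = 0):
  k = 0: a₀ = 8; p₀/q₀ = 8/1; p₀² − 65·q₀² = 64 − 65 = -1.
  k = 1: m = 8, d = 1, a = ⌊(8 + 8)/1⌋ = 16; p/q = (16·8 + 1)/(16·1 + 0) = 129/16; p² − 65·q² = 16641 − 16640 = 1.
  The first convergent with p² − 65·q² = 1 gives the fundamental solution (x₁, y₁) = (129, 16).
Step 2: Apply the recurrence (x_{n+1}, y_{n+1}) = (x₁x_n + 65y₁y_n, x₁y_n + y₁x_n) repeatedly.
  From (x_1, y_1) = (129, 16): x_2 = 129·129 + 65·16·16 = 33281; y_2 = 129·16 + 16·129 = 4128.
Step 3: Verify x_2² - 65·y_2² = 1107624961 - 1107624960 = 1 (should be 1). ✓

(x_1, y_1) = (129, 16); (x_2, y_2) = (33281, 4128).


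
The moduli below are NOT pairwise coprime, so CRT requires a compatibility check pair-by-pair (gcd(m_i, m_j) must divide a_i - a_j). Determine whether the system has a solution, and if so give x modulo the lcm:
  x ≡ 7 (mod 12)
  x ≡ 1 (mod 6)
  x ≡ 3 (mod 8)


Moduli 12, 6, 8 are not pairwise coprime, so CRT works modulo lcm(m_i) when all pairwise compatibility conditions hold.
Pairwise compatibility: gcd(m_i, m_j) must divide a_i - a_j for every pair.
Merge one congruence at a time:
  Start: x ≡ 7 (mod 12).
  Combine with x ≡ 1 (mod 6): gcd(12, 6) = 6; 1 - 7 = -6, which IS divisible by 6, so compatible.
    Write x = 7 + 12·t and substitute into x ≡ 1 (mod 6): 12·t ≡ 1 − 7 = -6 (mod 6).
    Divide the congruence (and modulus) by g = 6: 2·t ≡ -1 (mod 1).
    Modulo 1 every t works; take t = 0.
    Then x = 7 + 12·0 = 7, valid modulo lcm(12, 6) = 12: x ≡ 7 (mod 12).
  Combine with x ≡ 3 (mod 8): gcd(12, 8) = 4; 3 - 7 = -4, which IS divisible by 4, so compatible.
    Write x = 7 + 12·t and substitute into x ≡ 3 (mod 8): 12·t ≡ 3 − 7 = -4 (mod 8).
    Divide the congruence (and modulus) by g = 4: 3·t ≡ -1 (mod 2).
    Reduce coefficients mod 2: 1·t ≡ 1 (mod 2).
    So t ≡ 1 (mod 2).
    Then x = 7 + 12·1 = 19, valid modulo lcm(12, 8) = 24: x ≡ 19 (mod 24).
Verify: 19 mod 12 = 7, 19 mod 6 = 1, 19 mod 8 = 3.

x ≡ 19 (mod 24).


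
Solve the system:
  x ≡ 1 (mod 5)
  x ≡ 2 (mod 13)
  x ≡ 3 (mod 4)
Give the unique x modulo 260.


Moduli 5, 13, 4 are pairwise coprime; by CRT there is a unique solution modulo M = 5 · 13 · 4 = 260.
Solve pairwise, accumulating the modulus:
  Start with x ≡ 1 (mod 5).
  Combine with x ≡ 2 (mod 13): since gcd(5, 13) = 1, we get a unique residue mod 65.
    Write x = 1 + 5·t and substitute into x ≡ 2 (mod 13): 5·t ≡ 2 − 1 = 1 (mod 13).
    The inverse of 5 mod 13 is 8 (since 5·8 = 40 = 3·13 + 1), so t ≡ 8·1 = 8 ≡ 8 (mod 13).
    Then x = 1 + 5·8 = 41, valid modulo lcm(5, 13) = 65: x ≡ 41 (mod 65).
  Combine with x ≡ 3 (mod 4): since gcd(65, 4) = 1, we get a unique residue mod 260.
    Write x = 41 + 65·t and substitute into x ≡ 3 (mod 4): 65·t ≡ 3 − 41 = -38 (mod 4).
    Reduce coefficients mod 4: 1·t ≡ 2 (mod 4).
    So t ≡ 2 (mod 4).
    Then x = 41 + 65·2 = 171, valid modulo lcm(65, 4) = 260: x ≡ 171 (mod 260).
Verify: 171 mod 5 = 1 ✓, 171 mod 13 = 2 ✓, 171 mod 4 = 3 ✓.

x ≡ 171 (mod 260).


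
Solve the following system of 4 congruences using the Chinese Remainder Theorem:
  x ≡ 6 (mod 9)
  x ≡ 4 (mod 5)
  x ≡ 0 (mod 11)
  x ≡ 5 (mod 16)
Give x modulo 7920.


Product of moduli M = 9 · 5 · 11 · 16 = 7920.
Merge one congruence at a time:
  Start: x ≡ 6 (mod 9).
  Combine with x ≡ 4 (mod 5); new modulus lcm = 45.
    Write x = 6 + 9·t and substitute into x ≡ 4 (mod 5): 9·t ≡ 4 − 6 = -2 (mod 5).
    Reduce coefficients mod 5: 4·t ≡ 3 (mod 5).
    The inverse of 4 mod 5 is 4 (since 4·4 = 16 = 3·5 + 1), so t ≡ 4·3 = 12 ≡ 2 (mod 5).
    Then x = 6 + 9·2 = 24, valid modulo lcm(9, 5) = 45: x ≡ 24 (mod 45).
  Combine with x ≡ 0 (mod 11); new modulus lcm = 495.
    Write x = 24 + 45·t and substitute into x ≡ 0 (mod 11): 45·t ≡ 0 − 24 = -24 (mod 11).
    Reduce coefficients mod 11: 1·t ≡ 9 (mod 11).
    So t ≡ 9 (mod 11).
    Then x = 24 + 45·9 = 429, valid modulo lcm(45, 11) = 495: x ≡ 429 (mod 495).
  Combine with x ≡ 5 (mod 16); new modulus lcm = 7920.
    Write x = 429 + 495·t and substitute into x ≡ 5 (mod 16): 495·t ≡ 5 − 429 = -424 (mod 16).
    Reduce coefficients mod 16: 15·t ≡ 8 (mod 16).
    The inverse of 15 mod 16 is 15 (since 15·15 = 225 = 14·16 + 1), so t ≡ 15·8 = 120 ≡ 8 (mod 16).
    Then x = 429 + 495·8 = 4389, valid modulo lcm(495, 16) = 7920: x ≡ 4389 (mod 7920).
Verify against each original: 4389 mod 9 = 6, 4389 mod 5 = 4, 4389 mod 11 = 0, 4389 mod 16 = 5.

x ≡ 4389 (mod 7920).


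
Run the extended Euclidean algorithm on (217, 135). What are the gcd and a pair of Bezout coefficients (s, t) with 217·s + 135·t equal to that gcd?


Euclidean algorithm on (217, 135) — divide until remainder is 0:
  217 = 1 · 135 + 82
  135 = 1 · 82 + 53
  82 = 1 · 53 + 29
  53 = 1 · 29 + 24
  29 = 1 · 24 + 5
  24 = 4 · 5 + 4
  5 = 1 · 4 + 1
  4 = 4 · 1 + 0
gcd(217, 135) = 1.
Track Bezout coefficients alongside the remainders: start with r₀ = 217 = a·1 + b·0 (s = 1, t = 0) and r₁ = 135 = a·0 + b·1 (s = 0, t = 1); each new remainder r_{k+1} = r_{k-1} − q_k·r_k inherits s_{k+1} = s_{k-1} − q_k·s_k, t_{k+1} = t_{k-1} − q_k·t_k, so r_k = a·s_k + b·t_k at every step:
  q = 1: r = 82, s = 1 − 1·0 = 1, t = 0 − 1·1 = -1  (check: 217·1 + 135·(-1) = 82)
  q = 1: r = 53, s = 0 − 1·1 = -1, t = 1 − 1·(-1) = 2  (check: 217·(-1) + 135·2 = 53)
  q = 1: r = 29, s = 1 − 1·(-1) = 2, t = -1 − 1·2 = -3  (check: 217·2 + 135·(-3) = 29)
  q = 1: r = 24, s = -1 − 1·2 = -3, t = 2 − 1·(-3) = 5  (check: 217·(-3) + 135·5 = 24)
  q = 1: r = 5, s = 2 − 1·(-3) = 5, t = -3 − 1·5 = -8  (check: 217·5 + 135·(-8) = 5)
  q = 4: r = 4, s = -3 − 4·5 = -23, t = 5 − 4·(-8) = 37  (check: 217·(-23) + 135·37 = 4)
  q = 1: r = 1, s = 5 − 1·(-23) = 28, t = -8 − 1·37 = -45  (check: 217·28 + 135·(-45) = 1)
The row with r = 1 (the gcd) gives the Bezout coefficients s = 28, t = -45.
Result: 217 · (28) + 135 · (-45) = 1.

gcd(217, 135) = 1; s = 28, t = -45 (check: 217·28 + 135·(-45) = 1).


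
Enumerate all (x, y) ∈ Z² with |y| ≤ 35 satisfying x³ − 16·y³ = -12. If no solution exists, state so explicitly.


The equation is x³ - 16y³ = -12. For fixed y, x³ = 16·y³ − 12, so a solution requires the RHS to be a perfect cube.
Strategy: iterate y from -35 to 35, compute RHS = 16·y³ − 12, and check whether it is a (positive or negative) perfect cube.
Check small values of y:
  y = 0: RHS = -12 is not a perfect cube.
  y = 1: RHS = 4 is not a perfect cube.
  y = -1: RHS = -28 is not a perfect cube.
  y = 2: RHS = 116 is not a perfect cube.
  y = -2: RHS = -140 is not a perfect cube.
  y = 3: RHS = 420 is not a perfect cube.
  y = -3: RHS = -444 is not a perfect cube.
Continuing the search up to |y| = 35 finds no solutions either.
No (x, y) in the scanned range satisfies the equation.

No integer solutions with |y| ≤ 35.


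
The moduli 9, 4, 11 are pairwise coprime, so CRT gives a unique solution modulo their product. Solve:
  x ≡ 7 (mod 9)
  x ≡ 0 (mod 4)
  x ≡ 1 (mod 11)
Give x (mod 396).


Moduli 9, 4, 11 are pairwise coprime; by CRT there is a unique solution modulo M = 9 · 4 · 11 = 396.
Solve pairwise, accumulating the modulus:
  Start with x ≡ 7 (mod 9).
  Combine with x ≡ 0 (mod 4): since gcd(9, 4) = 1, we get a unique residue mod 36.
    Write x = 7 + 9·t and substitute into x ≡ 0 (mod 4): 9·t ≡ 0 − 7 = -7 (mod 4).
    Reduce coefficients mod 4: 1·t ≡ 1 (mod 4).
    So t ≡ 1 (mod 4).
    Then x = 7 + 9·1 = 16, valid modulo lcm(9, 4) = 36: x ≡ 16 (mod 36).
  Combine with x ≡ 1 (mod 11): since gcd(36, 11) = 1, we get a unique residue mod 396.
    Write x = 16 + 36·t and substitute into x ≡ 1 (mod 11): 36·t ≡ 1 − 16 = -15 (mod 11).
    Reduce coefficients mod 11: 3·t ≡ 7 (mod 11).
    The inverse of 3 mod 11 is 4 (since 3·4 = 12 = 1·11 + 1), so t ≡ 4·7 = 28 ≡ 6 (mod 11).
    Then x = 16 + 36·6 = 232, valid modulo lcm(36, 11) = 396: x ≡ 232 (mod 396).
Verify: 232 mod 9 = 7 ✓, 232 mod 4 = 0 ✓, 232 mod 11 = 1 ✓.

x ≡ 232 (mod 396).


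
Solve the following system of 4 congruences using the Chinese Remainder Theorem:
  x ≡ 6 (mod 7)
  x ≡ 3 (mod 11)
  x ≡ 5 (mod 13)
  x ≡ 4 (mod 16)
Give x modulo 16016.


Product of moduli M = 7 · 11 · 13 · 16 = 16016.
Merge one congruence at a time:
  Start: x ≡ 6 (mod 7).
  Combine with x ≡ 3 (mod 11); new modulus lcm = 77.
    Write x = 6 + 7·t and substitute into x ≡ 3 (mod 11): 7·t ≡ 3 − 6 = -3 (mod 11).
    Reduce coefficients mod 11: 7·t ≡ 8 (mod 11).
    The inverse of 7 mod 11 is 8 (since 7·8 = 56 = 5·11 + 1), so t ≡ 8·8 = 64 ≡ 9 (mod 11).
    Then x = 6 + 7·9 = 69, valid modulo lcm(7, 11) = 77: x ≡ 69 (mod 77).
  Combine with x ≡ 5 (mod 13); new modulus lcm = 1001.
    Write x = 69 + 77·t and substitute into x ≡ 5 (mod 13): 77·t ≡ 5 − 69 = -64 (mod 13).
    Reduce coefficients mod 13: 12·t ≡ 1 (mod 13).
    The inverse of 12 mod 13 is 12 (since 12·12 = 144 = 11·13 + 1), so t ≡ 12·1 = 12 ≡ 12 (mod 13).
    Then x = 69 + 77·12 = 993, valid modulo lcm(77, 13) = 1001: x ≡ 993 (mod 1001).
  Combine with x ≡ 4 (mod 16); new modulus lcm = 16016.
    Write x = 993 + 1001·t and substitute into x ≡ 4 (mod 16): 1001·t ≡ 4 − 993 = -989 (mod 16).
    Reduce coefficients mod 16: 9·t ≡ 3 (mod 16).
    The inverse of 9 mod 16 is 9 (since 9·9 = 81 = 5·16 + 1), so t ≡ 9·3 = 27 ≡ 11 (mod 16).
    Then x = 993 + 1001·11 = 12004, valid modulo lcm(1001, 16) = 16016: x ≡ 12004 (mod 16016).
Verify against each original: 12004 mod 7 = 6, 12004 mod 11 = 3, 12004 mod 13 = 5, 12004 mod 16 = 4.

x ≡ 12004 (mod 16016).


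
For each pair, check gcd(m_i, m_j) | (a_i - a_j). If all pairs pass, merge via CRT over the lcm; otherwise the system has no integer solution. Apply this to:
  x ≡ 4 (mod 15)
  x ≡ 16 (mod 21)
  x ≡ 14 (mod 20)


Moduli 15, 21, 20 are not pairwise coprime, so CRT works modulo lcm(m_i) when all pairwise compatibility conditions hold.
Pairwise compatibility: gcd(m_i, m_j) must divide a_i - a_j for every pair.
Merge one congruence at a time:
  Start: x ≡ 4 (mod 15).
  Combine with x ≡ 16 (mod 21): gcd(15, 21) = 3; 16 - 4 = 12, which IS divisible by 3, so compatible.
    Write x = 4 + 15·t and substitute into x ≡ 16 (mod 21): 15·t ≡ 16 − 4 = 12 (mod 21).
    Divide the congruence (and modulus) by g = 3: 5·t ≡ 4 (mod 7).
    The inverse of 5 mod 7 is 3 (since 5·3 = 15 = 2·7 + 1), so t ≡ 3·4 = 12 ≡ 5 (mod 7).
    Then x = 4 + 15·5 = 79, valid modulo lcm(15, 21) = 105: x ≡ 79 (mod 105).
  Combine with x ≡ 14 (mod 20): gcd(105, 20) = 5; 14 - 79 = -65, which IS divisible by 5, so compatible.
    Write x = 79 + 105·t and substitute into x ≡ 14 (mod 20): 105·t ≡ 14 − 79 = -65 (mod 20).
    Divide the congruence (and modulus) by g = 5: 21·t ≡ -13 (mod 4).
    Reduce coefficients mod 4: 1·t ≡ 3 (mod 4).
    So t ≡ 3 (mod 4).
    Then x = 79 + 105·3 = 394, valid modulo lcm(105, 20) = 420: x ≡ 394 (mod 420).
Verify: 394 mod 15 = 4, 394 mod 21 = 16, 394 mod 20 = 14.

x ≡ 394 (mod 420).


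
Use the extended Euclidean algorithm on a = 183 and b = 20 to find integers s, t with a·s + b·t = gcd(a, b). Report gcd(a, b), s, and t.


Euclidean algorithm on (183, 20) — divide until remainder is 0:
  183 = 9 · 20 + 3
  20 = 6 · 3 + 2
  3 = 1 · 2 + 1
  2 = 2 · 1 + 0
gcd(183, 20) = 1.
Track Bezout coefficients alongside the remainders: start with r₀ = 183 = a·1 + b·0 (s = 1, t = 0) and r₁ = 20 = a·0 + b·1 (s = 0, t = 1); each new remainder r_{k+1} = r_{k-1} − q_k·r_k inherits s_{k+1} = s_{k-1} − q_k·s_k, t_{k+1} = t_{k-1} − q_k·t_k, so r_k = a·s_k + b·t_k at every step:
  q = 9: r = 3, s = 1 − 9·0 = 1, t = 0 − 9·1 = -9  (check: 183·1 + 20·(-9) = 3)
  q = 6: r = 2, s = 0 − 6·1 = -6, t = 1 − 6·(-9) = 55  (check: 183·(-6) + 20·55 = 2)
  q = 1: r = 1, s = 1 − 1·(-6) = 7, t = -9 − 1·55 = -64  (check: 183·7 + 20·(-64) = 1)
The row with r = 1 (the gcd) gives the Bezout coefficients s = 7, t = -64.
Result: 183 · (7) + 20 · (-64) = 1.

gcd(183, 20) = 1; s = 7, t = -64 (check: 183·7 + 20·(-64) = 1).


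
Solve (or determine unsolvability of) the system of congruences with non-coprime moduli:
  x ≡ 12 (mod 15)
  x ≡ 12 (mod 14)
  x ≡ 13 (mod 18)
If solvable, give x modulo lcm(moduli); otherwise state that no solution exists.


Moduli 15, 14, 18 are not pairwise coprime, so CRT works modulo lcm(m_i) when all pairwise compatibility conditions hold.
Pairwise compatibility: gcd(m_i, m_j) must divide a_i - a_j for every pair.
Merge one congruence at a time:
  Start: x ≡ 12 (mod 15).
  Combine with x ≡ 12 (mod 14): gcd(15, 14) = 1; 12 - 12 = 0, which IS divisible by 1, so compatible.
    Write x = 12 + 15·t and substitute into x ≡ 12 (mod 14): 15·t ≡ 12 − 12 = 0 (mod 14).
    Reduce coefficients mod 14: 1·t ≡ 0 (mod 14).
    So t ≡ 0 (mod 14).
    Then x = 12 + 15·0 = 12, valid modulo lcm(15, 14) = 210: x ≡ 12 (mod 210).
  Combine with x ≡ 13 (mod 18): gcd(210, 18) = 6, and 13 - 12 = 1 is NOT divisible by 6.
    ⇒ system is inconsistent (no integer solution).

No solution (the system is inconsistent).


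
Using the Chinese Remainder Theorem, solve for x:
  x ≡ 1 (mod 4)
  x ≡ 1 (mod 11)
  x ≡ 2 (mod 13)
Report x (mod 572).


Moduli 4, 11, 13 are pairwise coprime; by CRT there is a unique solution modulo M = 4 · 11 · 13 = 572.
Solve pairwise, accumulating the modulus:
  Start with x ≡ 1 (mod 4).
  Combine with x ≡ 1 (mod 11): since gcd(4, 11) = 1, we get a unique residue mod 44.
    Write x = 1 + 4·t and substitute into x ≡ 1 (mod 11): 4·t ≡ 1 − 1 = 0 (mod 11).
    The inverse of 4 mod 11 is 3 (since 4·3 = 12 = 1·11 + 1), so t ≡ 3·0 = 0 ≡ 0 (mod 11).
    Then x = 1 + 4·0 = 1, valid modulo lcm(4, 11) = 44: x ≡ 1 (mod 44).
  Combine with x ≡ 2 (mod 13): since gcd(44, 13) = 1, we get a unique residue mod 572.
    Write x = 1 + 44·t and substitute into x ≡ 2 (mod 13): 44·t ≡ 2 − 1 = 1 (mod 13).
    Reduce coefficients mod 13: 5·t ≡ 1 (mod 13).
    The inverse of 5 mod 13 is 8 (since 5·8 = 40 = 3·13 + 1), so t ≡ 8·1 = 8 ≡ 8 (mod 13).
    Then x = 1 + 44·8 = 353, valid modulo lcm(44, 13) = 572: x ≡ 353 (mod 572).
Verify: 353 mod 4 = 1 ✓, 353 mod 11 = 1 ✓, 353 mod 13 = 2 ✓.

x ≡ 353 (mod 572).


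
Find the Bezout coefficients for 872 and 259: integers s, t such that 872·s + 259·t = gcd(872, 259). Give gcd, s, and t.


Euclidean algorithm on (872, 259) — divide until remainder is 0:
  872 = 3 · 259 + 95
  259 = 2 · 95 + 69
  95 = 1 · 69 + 26
  69 = 2 · 26 + 17
  26 = 1 · 17 + 9
  17 = 1 · 9 + 8
  9 = 1 · 8 + 1
  8 = 8 · 1 + 0
gcd(872, 259) = 1.
Track Bezout coefficients alongside the remainders: start with r₀ = 872 = a·1 + b·0 (s = 1, t = 0) and r₁ = 259 = a·0 + b·1 (s = 0, t = 1); each new remainder r_{k+1} = r_{k-1} − q_k·r_k inherits s_{k+1} = s_{k-1} − q_k·s_k, t_{k+1} = t_{k-1} − q_k·t_k, so r_k = a·s_k + b·t_k at every step:
  q = 3: r = 95, s = 1 − 3·0 = 1, t = 0 − 3·1 = -3  (check: 872·1 + 259·(-3) = 95)
  q = 2: r = 69, s = 0 − 2·1 = -2, t = 1 − 2·(-3) = 7  (check: 872·(-2) + 259·7 = 69)
  q = 1: r = 26, s = 1 − 1·(-2) = 3, t = -3 − 1·7 = -10  (check: 872·3 + 259·(-10) = 26)
  q = 2: r = 17, s = -2 − 2·3 = -8, t = 7 − 2·(-10) = 27  (check: 872·(-8) + 259·27 = 17)
  q = 1: r = 9, s = 3 − 1·(-8) = 11, t = -10 − 1·27 = -37  (check: 872·11 + 259·(-37) = 9)
  q = 1: r = 8, s = -8 − 1·11 = -19, t = 27 − 1·(-37) = 64  (check: 872·(-19) + 259·64 = 8)
  q = 1: r = 1, s = 11 − 1·(-19) = 30, t = -37 − 1·64 = -101  (check: 872·30 + 259·(-101) = 1)
The row with r = 1 (the gcd) gives the Bezout coefficients s = 30, t = -101.
Result: 872 · (30) + 259 · (-101) = 1.

gcd(872, 259) = 1; s = 30, t = -101 (check: 872·30 + 259·(-101) = 1).


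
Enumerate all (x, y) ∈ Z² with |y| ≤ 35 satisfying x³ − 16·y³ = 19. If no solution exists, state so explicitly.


The equation is x³ - 16y³ = 19. For fixed y, x³ = 16·y³ + 19, so a solution requires the RHS to be a perfect cube.
Strategy: iterate y from -35 to 35, compute RHS = 16·y³ + 19, and check whether it is a (positive or negative) perfect cube.
Check small values of y:
  y = 0: RHS = 19 is not a perfect cube.
  y = 1: RHS = 35 is not a perfect cube.
  y = -1: RHS = 3 is not a perfect cube.
  y = 2: RHS = 147 is not a perfect cube.
  y = -2: RHS = -109 is not a perfect cube.
  y = 3: RHS = 451 is not a perfect cube.
  y = -3: RHS = -413 is not a perfect cube.
Continuing the search up to |y| = 35 finds no solutions either.
No (x, y) in the scanned range satisfies the equation.

No integer solutions with |y| ≤ 35.


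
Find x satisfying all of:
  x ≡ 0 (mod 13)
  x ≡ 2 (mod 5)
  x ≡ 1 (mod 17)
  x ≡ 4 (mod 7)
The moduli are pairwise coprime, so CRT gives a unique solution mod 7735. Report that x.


Product of moduli M = 13 · 5 · 17 · 7 = 7735.
Merge one congruence at a time:
  Start: x ≡ 0 (mod 13).
  Combine with x ≡ 2 (mod 5); new modulus lcm = 65.
    Write x = 0 + 13·t and substitute into x ≡ 2 (mod 5): 13·t ≡ 2 − 0 = 2 (mod 5).
    Reduce coefficients mod 5: 3·t ≡ 2 (mod 5).
    The inverse of 3 mod 5 is 2 (since 3·2 = 6 = 1·5 + 1), so t ≡ 2·2 = 4 ≡ 4 (mod 5).
    Then x = 0 + 13·4 = 52, valid modulo lcm(13, 5) = 65: x ≡ 52 (mod 65).
  Combine with x ≡ 1 (mod 17); new modulus lcm = 1105.
    Write x = 52 + 65·t and substitute into x ≡ 1 (mod 17): 65·t ≡ 1 − 52 = -51 (mod 17).
    Reduce coefficients mod 17: 14·t ≡ 0 (mod 17).
    The inverse of 14 mod 17 is 11 (since 14·11 = 154 = 9·17 + 1), so t ≡ 11·0 = 0 ≡ 0 (mod 17).
    Then x = 52 + 65·0 = 52, valid modulo lcm(65, 17) = 1105: x ≡ 52 (mod 1105).
  Combine with x ≡ 4 (mod 7); new modulus lcm = 7735.
    Write x = 52 + 1105·t and substitute into x ≡ 4 (mod 7): 1105·t ≡ 4 − 52 = -48 (mod 7).
    Reduce coefficients mod 7: 6·t ≡ 1 (mod 7).
    The inverse of 6 mod 7 is 6 (since 6·6 = 36 = 5·7 + 1), so t ≡ 6·1 = 6 ≡ 6 (mod 7).
    Then x = 52 + 1105·6 = 6682, valid modulo lcm(1105, 7) = 7735: x ≡ 6682 (mod 7735).
Verify against each original: 6682 mod 13 = 0, 6682 mod 5 = 2, 6682 mod 17 = 1, 6682 mod 7 = 4.

x ≡ 6682 (mod 7735).


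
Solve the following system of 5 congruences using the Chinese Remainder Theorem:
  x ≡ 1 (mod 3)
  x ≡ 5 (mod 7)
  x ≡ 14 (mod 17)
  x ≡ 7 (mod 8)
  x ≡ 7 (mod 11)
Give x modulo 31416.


Product of moduli M = 3 · 7 · 17 · 8 · 11 = 31416.
Merge one congruence at a time:
  Start: x ≡ 1 (mod 3).
  Combine with x ≡ 5 (mod 7); new modulus lcm = 21.
    Write x = 1 + 3·t and substitute into x ≡ 5 (mod 7): 3·t ≡ 5 − 1 = 4 (mod 7).
    The inverse of 3 mod 7 is 5 (since 3·5 = 15 = 2·7 + 1), so t ≡ 5·4 = 20 ≡ 6 (mod 7).
    Then x = 1 + 3·6 = 19, valid modulo lcm(3, 7) = 21: x ≡ 19 (mod 21).
  Combine with x ≡ 14 (mod 17); new modulus lcm = 357.
    Write x = 19 + 21·t and substitute into x ≡ 14 (mod 17): 21·t ≡ 14 − 19 = -5 (mod 17).
    Reduce coefficients mod 17: 4·t ≡ 12 (mod 17).
    The inverse of 4 mod 17 is 13 (since 4·13 = 52 = 3·17 + 1), so t ≡ 13·12 = 156 ≡ 3 (mod 17).
    Then x = 19 + 21·3 = 82, valid modulo lcm(21, 17) = 357: x ≡ 82 (mod 357).
  Combine with x ≡ 7 (mod 8); new modulus lcm = 2856.
    Write x = 82 + 357·t and substitute into x ≡ 7 (mod 8): 357·t ≡ 7 − 82 = -75 (mod 8).
    Reduce coefficients mod 8: 5·t ≡ 5 (mod 8).
    The inverse of 5 mod 8 is 5 (since 5·5 = 25 = 3·8 + 1), so t ≡ 5·5 = 25 ≡ 1 (mod 8).
    Then x = 82 + 357·1 = 439, valid modulo lcm(357, 8) = 2856: x ≡ 439 (mod 2856).
  Combine with x ≡ 7 (mod 11); new modulus lcm = 31416.
    Write x = 439 + 2856·t and substitute into x ≡ 7 (mod 11): 2856·t ≡ 7 − 439 = -432 (mod 11).
    Reduce coefficients mod 11: 7·t ≡ 8 (mod 11).
    The inverse of 7 mod 11 is 8 (since 7·8 = 56 = 5·11 + 1), so t ≡ 8·8 = 64 ≡ 9 (mod 11).
    Then x = 439 + 2856·9 = 26143, valid modulo lcm(2856, 11) = 31416: x ≡ 26143 (mod 31416).
Verify against each original: 26143 mod 3 = 1, 26143 mod 7 = 5, 26143 mod 17 = 14, 26143 mod 8 = 7, 26143 mod 11 = 7.

x ≡ 26143 (mod 31416).


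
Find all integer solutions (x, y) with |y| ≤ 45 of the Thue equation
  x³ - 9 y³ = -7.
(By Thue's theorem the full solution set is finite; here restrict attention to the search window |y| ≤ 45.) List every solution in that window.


The equation is x³ - 9y³ = -7. For fixed y, x³ = 9·y³ − 7, so a solution requires the RHS to be a perfect cube.
Strategy: iterate y from -45 to 45, compute RHS = 9·y³ − 7, and check whether it is a (positive or negative) perfect cube.
Check small values of y:
  y = 0: RHS = -7 is not a perfect cube.
  y = 1: RHS = 2 is not a perfect cube.
  y = -1: RHS = -16 is not a perfect cube.
  y = 2: RHS = 65 is not a perfect cube.
  y = -2: RHS = -79 is not a perfect cube.
  y = 3: RHS = 236 is not a perfect cube.
  y = -3: RHS = -250 is not a perfect cube.
Continuing the search up to |y| = 45 finds no solutions either.
No (x, y) in the scanned range satisfies the equation.

No integer solutions with |y| ≤ 45.
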